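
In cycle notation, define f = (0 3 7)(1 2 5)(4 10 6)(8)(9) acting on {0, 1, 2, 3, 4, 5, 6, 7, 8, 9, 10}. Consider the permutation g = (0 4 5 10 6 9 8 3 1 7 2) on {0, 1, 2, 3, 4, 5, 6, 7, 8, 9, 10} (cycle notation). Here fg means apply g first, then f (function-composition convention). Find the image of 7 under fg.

5

First apply g: g(7) = 2, then f(2) = 5. Thus (fg)(7) = 5.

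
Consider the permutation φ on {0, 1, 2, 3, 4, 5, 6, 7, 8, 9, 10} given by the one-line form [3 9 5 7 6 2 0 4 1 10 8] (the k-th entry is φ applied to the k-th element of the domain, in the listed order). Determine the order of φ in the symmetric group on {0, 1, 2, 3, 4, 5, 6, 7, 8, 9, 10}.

Decomposing into disjoint cycles gives cycle lengths 5, 4, 2.
Since disjoint cycles commute, ord(φ) = lcm(5, 4, 2) = 20.

20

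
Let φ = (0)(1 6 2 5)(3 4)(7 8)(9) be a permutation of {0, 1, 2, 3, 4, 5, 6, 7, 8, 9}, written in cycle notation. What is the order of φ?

4

The disjoint cycles have lengths 4, 2, 2, 1, 1.
The order is lcm(4, 2, 2) = 4.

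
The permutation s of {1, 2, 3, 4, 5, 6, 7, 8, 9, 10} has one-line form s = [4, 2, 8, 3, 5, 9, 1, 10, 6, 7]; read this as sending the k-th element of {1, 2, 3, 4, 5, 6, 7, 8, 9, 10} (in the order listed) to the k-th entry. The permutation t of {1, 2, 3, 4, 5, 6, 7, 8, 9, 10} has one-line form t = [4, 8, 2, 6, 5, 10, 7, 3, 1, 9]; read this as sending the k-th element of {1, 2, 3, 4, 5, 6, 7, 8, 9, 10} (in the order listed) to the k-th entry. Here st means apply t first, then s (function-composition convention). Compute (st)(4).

9

t(4) = 6, then s(6) = 9; composing gives (st)(4) = 9.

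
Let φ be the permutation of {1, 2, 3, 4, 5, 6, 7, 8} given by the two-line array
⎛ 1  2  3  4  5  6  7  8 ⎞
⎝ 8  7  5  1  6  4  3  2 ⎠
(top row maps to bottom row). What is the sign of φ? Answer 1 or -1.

-1

In disjoint-cycle form the cycle lengths are 8.
A cycle is odd iff its length is even; φ has 1 even-length cycle, so sgn(φ) = (−1)^1 and φ is odd.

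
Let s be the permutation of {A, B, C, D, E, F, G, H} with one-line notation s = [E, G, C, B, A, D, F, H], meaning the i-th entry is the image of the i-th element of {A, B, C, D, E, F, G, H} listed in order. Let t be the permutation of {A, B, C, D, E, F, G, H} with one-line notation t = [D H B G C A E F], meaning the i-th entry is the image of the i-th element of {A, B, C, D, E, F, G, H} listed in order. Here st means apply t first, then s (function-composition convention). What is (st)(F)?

E

t(F) = A, then s(A) = E; composing gives (st)(F) = E.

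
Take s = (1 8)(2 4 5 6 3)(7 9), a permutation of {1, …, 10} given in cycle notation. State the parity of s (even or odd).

even

The cycle lengths are 5, 2, 2, 1.
A cycle is odd iff its length is even; s has 2 even-length cycles, so sgn(s) = (−1)^2 and s is even.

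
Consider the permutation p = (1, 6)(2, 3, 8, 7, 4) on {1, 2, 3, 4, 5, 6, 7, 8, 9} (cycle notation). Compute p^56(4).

2

4 lies in the 5-cycle (2, 3, 8, 7, 4).
Powers repeat with period 5 on this cycle, and 56 mod 5 = 1, so p^56(4) = p^1(4).
Advancing 1 step from 4: 4 → 2.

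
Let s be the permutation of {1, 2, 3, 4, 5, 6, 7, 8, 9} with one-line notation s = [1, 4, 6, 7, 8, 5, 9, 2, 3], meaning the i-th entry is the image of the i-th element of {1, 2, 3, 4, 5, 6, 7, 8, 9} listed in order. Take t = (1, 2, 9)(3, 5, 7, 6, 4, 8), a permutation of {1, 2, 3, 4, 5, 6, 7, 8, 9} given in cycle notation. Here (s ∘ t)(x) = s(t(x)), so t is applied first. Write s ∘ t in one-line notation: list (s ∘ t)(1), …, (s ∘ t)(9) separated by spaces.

(s ∘ t)(x) = s(t(x)). Computing each image: s(t(1)) = s(2) = 4, s(t(2)) = s(9) = 3, s(t(3)) = s(5) = 8, s(t(4)) = s(8) = 2, s(t(5)) = s(7) = 9, s(t(6)) = s(4) = 7, s(t(7)) = s(6) = 5, s(t(8)) = s(3) = 6, s(t(9)) = s(1) = 1.
Hence s ∘ t = [4 3 8 2 9 7 5 6 1].

4 3 8 2 9 7 5 6 1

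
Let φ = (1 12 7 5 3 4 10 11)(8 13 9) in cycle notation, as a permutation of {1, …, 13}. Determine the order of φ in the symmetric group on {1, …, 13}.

24

The cycle type of φ is (8, 3, 1, 1).
The order of φ is the least common multiple of its cycle lengths: lcm(8, 3) = 24.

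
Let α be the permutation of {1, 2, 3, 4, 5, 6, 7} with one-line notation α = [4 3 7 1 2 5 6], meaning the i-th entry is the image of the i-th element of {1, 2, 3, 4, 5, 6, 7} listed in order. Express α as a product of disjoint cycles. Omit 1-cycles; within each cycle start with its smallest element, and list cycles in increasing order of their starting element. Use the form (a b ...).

Iterating α from 1 gives 1 → 4 → 1; that is the 2-cycle (1 4).
Continuing from each remaining unvisited element yields (1 4)(2 3 7 6 5).

(1 4)(2 3 7 6 5)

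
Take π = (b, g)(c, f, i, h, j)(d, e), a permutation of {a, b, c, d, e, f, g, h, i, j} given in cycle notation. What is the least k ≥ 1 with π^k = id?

10

The disjoint cycles have lengths 5, 2, 2, 1.
Since disjoint cycles commute, ord(π) = lcm(5, 2, 2) = 10.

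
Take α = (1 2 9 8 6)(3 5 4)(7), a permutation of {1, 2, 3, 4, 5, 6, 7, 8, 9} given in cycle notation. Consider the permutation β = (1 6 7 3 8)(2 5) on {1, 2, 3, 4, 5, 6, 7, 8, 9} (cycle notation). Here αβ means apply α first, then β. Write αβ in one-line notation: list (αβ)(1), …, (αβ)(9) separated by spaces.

(αβ)(x) = β(α(x)). Computing each image: β(α(1)) = β(2) = 5, β(α(2)) = β(9) = 9, β(α(3)) = β(5) = 2, β(α(4)) = β(3) = 8, β(α(5)) = β(4) = 4, β(α(6)) = β(1) = 6, β(α(7)) = β(7) = 3, β(α(8)) = β(6) = 7, β(α(9)) = β(8) = 1.
Hence αβ = [5 9 2 8 4 6 3 7 1].

5 9 2 8 4 6 3 7 1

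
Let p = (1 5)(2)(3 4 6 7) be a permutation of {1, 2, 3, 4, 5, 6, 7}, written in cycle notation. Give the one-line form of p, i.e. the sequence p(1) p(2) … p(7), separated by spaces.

Image by image: 1→5, 2→2, 3→4, 4→6, 5→1, 6→7, 7→3.
Listing these in domain order gives 5 2 4 6 1 7 3.

5 2 4 6 1 7 3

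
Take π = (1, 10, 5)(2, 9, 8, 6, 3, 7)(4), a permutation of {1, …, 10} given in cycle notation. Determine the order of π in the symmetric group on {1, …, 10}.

6

The cycle type of π is (6, 3, 1).
The order of π is the least common multiple of its cycle lengths: lcm(6, 3) = 6.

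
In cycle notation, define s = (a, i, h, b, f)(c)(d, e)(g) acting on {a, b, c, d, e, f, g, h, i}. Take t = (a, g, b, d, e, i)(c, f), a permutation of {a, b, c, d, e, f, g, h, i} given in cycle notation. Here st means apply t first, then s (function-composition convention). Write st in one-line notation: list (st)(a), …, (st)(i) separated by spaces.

g e a d h c f b i

Chase each element through t then s: a → g → g; b → d → e; c → f → a; d → e → d; e → i → h; f → c → c; g → b → f; h → h → b; i → a → i.
Collecting the images, st = [g e a d h c f b i].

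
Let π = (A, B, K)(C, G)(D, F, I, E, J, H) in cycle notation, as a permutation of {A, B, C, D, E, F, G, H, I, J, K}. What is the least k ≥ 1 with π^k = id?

6

The disjoint cycles have lengths 6, 3, 2.
The order of π is the least common multiple of its cycle lengths: lcm(6, 3, 2) = 6.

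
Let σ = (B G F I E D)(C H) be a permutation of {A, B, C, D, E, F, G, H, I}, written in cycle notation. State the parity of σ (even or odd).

The cycle lengths are 6, 2, 1.
A cycle of length ℓ contributes ℓ−1 transpositions, so σ is a product of 5 + 1 = 6 transpositions — even.

even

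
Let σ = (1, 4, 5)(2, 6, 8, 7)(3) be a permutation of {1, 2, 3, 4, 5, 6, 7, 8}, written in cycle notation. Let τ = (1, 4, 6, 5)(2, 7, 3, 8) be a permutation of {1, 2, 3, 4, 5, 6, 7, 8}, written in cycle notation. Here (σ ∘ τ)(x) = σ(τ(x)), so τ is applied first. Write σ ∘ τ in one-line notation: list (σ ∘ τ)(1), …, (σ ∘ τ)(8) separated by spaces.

(σ ∘ τ)(x) = σ(τ(x)). Computing each image: σ(τ(1)) = σ(4) = 5, σ(τ(2)) = σ(7) = 2, σ(τ(3)) = σ(8) = 7, σ(τ(4)) = σ(6) = 8, σ(τ(5)) = σ(1) = 4, σ(τ(6)) = σ(5) = 1, σ(τ(7)) = σ(3) = 3, σ(τ(8)) = σ(2) = 6.
Hence σ ∘ τ = [5 2 7 8 4 1 3 6].

5 2 7 8 4 1 3 6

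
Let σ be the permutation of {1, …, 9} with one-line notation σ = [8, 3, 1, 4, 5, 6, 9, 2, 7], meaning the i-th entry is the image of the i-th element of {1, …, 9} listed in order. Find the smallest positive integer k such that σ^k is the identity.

4

Writing σ as disjoint cycles, the cycle lengths are 4, 2, 1, 1, 1.
The order of σ is the least common multiple of its cycle lengths: lcm(4, 2) = 4.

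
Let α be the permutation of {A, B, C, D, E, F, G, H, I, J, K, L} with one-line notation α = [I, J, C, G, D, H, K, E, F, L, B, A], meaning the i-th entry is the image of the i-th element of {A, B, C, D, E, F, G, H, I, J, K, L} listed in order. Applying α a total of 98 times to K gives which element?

G

Tracing K → B → … returns to K after 11 steps, so K lies in an 11-cycle (A, I, F, H, E, D, G, K, B, J, L).
Since the cycle has length 11, α^98 acts on it the same as α^10 (98 mod 11 = 10).
Advancing 10 steps from K: K → B → J → L → A → I → F → H → E → D → G.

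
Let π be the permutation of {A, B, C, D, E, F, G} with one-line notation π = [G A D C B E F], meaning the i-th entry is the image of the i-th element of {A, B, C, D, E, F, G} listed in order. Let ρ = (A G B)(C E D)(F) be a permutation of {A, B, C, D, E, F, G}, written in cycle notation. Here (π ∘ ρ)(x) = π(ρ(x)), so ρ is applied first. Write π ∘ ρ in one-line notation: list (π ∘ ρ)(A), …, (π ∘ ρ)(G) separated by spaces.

F G B D C E A

(π ∘ ρ)(x) = π(ρ(x)). Computing each image: π(ρ(A)) = π(G) = F, π(ρ(B)) = π(A) = G, π(ρ(C)) = π(E) = B, π(ρ(D)) = π(C) = D, π(ρ(E)) = π(D) = C, π(ρ(F)) = π(F) = E, π(ρ(G)) = π(B) = A.
Hence π ∘ ρ = [F G B D C E A].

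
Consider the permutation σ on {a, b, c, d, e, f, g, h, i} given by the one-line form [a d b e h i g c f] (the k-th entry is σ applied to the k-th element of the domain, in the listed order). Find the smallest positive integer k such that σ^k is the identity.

Decomposing into disjoint cycles gives cycle lengths 5, 2, 1, 1.
Since disjoint cycles commute, ord(σ) = lcm(5, 2) = 10.

10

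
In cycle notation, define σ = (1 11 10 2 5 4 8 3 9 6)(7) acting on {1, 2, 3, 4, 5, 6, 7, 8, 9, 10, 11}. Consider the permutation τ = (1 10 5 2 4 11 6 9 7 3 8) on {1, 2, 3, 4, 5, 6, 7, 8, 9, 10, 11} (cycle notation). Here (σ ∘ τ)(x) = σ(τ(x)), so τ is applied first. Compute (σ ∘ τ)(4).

10

(σ ∘ τ)(4) = σ(τ(4)). τ(4) = 11, then σ(11) = 10. So (σ ∘ τ)(4) = 10.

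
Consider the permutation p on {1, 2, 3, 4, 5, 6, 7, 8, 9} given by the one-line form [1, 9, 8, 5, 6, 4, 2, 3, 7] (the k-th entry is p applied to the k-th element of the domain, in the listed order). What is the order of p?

6

Writing p as disjoint cycles, the cycle lengths are 3, 3, 2, 1.
Since disjoint cycles commute, ord(p) = lcm(3, 3, 2) = 6.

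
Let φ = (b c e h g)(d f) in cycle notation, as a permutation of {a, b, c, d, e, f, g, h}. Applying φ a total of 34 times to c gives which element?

c lies in the 5-cycle (b c e h g).
On a 5-cycle, φ^5 is the identity, so φ^34 = φ^4 there (34 ≡ 4 mod 5).
Advancing 4 steps from c: c → e → h → g → b.

b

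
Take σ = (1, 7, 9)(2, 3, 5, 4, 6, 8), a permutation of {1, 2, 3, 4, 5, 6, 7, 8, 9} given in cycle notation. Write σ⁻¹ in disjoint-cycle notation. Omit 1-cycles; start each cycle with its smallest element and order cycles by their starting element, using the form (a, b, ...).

Inverting a permutation written in cycle notation just reverses the order within every cycle.
Reversing each cycle of σ and rotating so the smallest element leads gives (1, 9, 7)(2, 8, 6, 4, 5, 3).

(1, 9, 7)(2, 8, 6, 4, 5, 3)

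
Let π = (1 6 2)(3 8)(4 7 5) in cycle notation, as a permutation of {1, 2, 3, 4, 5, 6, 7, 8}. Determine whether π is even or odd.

The cycle lengths are 3, 3, 2.
A cycle of length ℓ contributes ℓ−1 transpositions, so π is a product of 2 + 2 + 1 = 5 transpositions — odd.

odd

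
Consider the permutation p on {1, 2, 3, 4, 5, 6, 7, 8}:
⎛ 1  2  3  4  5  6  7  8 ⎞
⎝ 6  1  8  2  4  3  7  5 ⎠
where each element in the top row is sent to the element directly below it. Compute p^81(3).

2

Tracing 3 → 8 → … returns to 3 after 7 steps, so 3 lies in a 7-cycle (1, 6, 3, 8, 5, 4, 2).
Powers repeat with period 7 on this cycle, and 81 mod 7 = 4, so p^81(3) = p^4(3).
Advancing 4 steps from 3: 3 → 8 → 5 → 4 → 2.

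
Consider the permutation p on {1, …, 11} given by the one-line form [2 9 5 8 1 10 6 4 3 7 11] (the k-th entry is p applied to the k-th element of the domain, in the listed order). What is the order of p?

Writing p as disjoint cycles, the cycle lengths are 5, 3, 2, 1.
Since disjoint cycles commute, ord(p) = lcm(5, 3, 2) = 30.

30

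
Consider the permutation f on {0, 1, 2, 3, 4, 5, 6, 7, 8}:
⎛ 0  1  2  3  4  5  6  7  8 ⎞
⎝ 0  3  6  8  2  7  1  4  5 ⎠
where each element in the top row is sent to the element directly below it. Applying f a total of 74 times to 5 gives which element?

4

Tracing 5 → 7 → … returns to 5 after 8 steps, so 5 lies in an 8-cycle (1, 3, 8, 5, 7, 4, 2, 6).
On an 8-cycle, f^8 is the identity, so f^74 = f^2 there (74 ≡ 2 mod 8).
Stepping 2 places around the cycle: 5 → 7 → 4.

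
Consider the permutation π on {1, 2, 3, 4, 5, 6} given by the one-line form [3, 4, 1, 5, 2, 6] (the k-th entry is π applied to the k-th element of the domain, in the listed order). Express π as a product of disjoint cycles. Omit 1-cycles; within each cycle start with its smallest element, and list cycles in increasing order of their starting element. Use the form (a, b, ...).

(1, 3)(2, 4, 5)

Iterating π from 1 gives 1 → 3 → 1; that is the 2-cycle (1, 3).
Repeating from the next unused element and collecting all non-trivial cycles gives (1, 3)(2, 4, 5).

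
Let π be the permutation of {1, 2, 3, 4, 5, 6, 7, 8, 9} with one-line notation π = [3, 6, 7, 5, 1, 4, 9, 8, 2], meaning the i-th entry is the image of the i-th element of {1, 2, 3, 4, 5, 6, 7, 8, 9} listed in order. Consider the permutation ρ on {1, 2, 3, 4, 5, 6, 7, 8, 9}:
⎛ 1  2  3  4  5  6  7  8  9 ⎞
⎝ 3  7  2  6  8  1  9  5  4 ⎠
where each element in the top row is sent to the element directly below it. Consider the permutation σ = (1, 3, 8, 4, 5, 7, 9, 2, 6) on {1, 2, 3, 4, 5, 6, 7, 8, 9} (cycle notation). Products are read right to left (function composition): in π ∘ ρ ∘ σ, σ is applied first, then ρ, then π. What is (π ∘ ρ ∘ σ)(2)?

3

(π ∘ ρ ∘ σ)(2) = π(ρ(σ(2))). σ(2) = 6, then ρ(6) = 1, then π(1) = 3, so the result is 3.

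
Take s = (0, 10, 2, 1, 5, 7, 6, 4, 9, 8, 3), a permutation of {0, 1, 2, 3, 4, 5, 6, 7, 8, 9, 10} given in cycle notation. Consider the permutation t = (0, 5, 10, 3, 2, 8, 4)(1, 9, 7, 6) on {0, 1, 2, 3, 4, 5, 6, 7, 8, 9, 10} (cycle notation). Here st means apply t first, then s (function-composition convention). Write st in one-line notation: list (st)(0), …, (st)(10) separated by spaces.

7 8 3 1 10 2 5 4 9 6 0

For each element, apply t then s: 0 → 5 → 7; 1 → 9 → 8; 2 → 8 → 3; 3 → 2 → 1; 4 → 0 → 10; 5 → 10 → 2; 6 → 1 → 5; 7 → 6 → 4; 8 → 4 → 9; 9 → 7 → 6; 10 → 3 → 0.
Collecting the images, st = [7 8 3 1 10 2 5 4 9 6 0].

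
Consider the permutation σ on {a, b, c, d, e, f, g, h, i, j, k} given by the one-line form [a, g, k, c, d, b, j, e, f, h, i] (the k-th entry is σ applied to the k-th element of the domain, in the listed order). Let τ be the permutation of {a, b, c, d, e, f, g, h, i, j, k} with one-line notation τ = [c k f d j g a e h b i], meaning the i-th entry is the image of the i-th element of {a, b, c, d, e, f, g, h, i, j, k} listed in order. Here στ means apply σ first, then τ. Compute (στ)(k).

h

(στ)(k) = τ(σ(k)). σ(k) = i, then τ(i) = h. So (στ)(k) = h.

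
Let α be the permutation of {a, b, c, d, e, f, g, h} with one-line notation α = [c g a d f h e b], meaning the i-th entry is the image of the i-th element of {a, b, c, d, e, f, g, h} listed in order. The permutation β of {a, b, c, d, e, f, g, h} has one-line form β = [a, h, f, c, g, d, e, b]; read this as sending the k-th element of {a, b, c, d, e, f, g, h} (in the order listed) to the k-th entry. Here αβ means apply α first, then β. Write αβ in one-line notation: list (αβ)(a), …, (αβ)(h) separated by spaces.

For each element, apply α then β: a → c → f; b → g → e; c → a → a; d → d → c; e → f → d; f → h → b; g → e → g; h → b → h.
Collecting the images, αβ = [f e a c d b g h].

f e a c d b g h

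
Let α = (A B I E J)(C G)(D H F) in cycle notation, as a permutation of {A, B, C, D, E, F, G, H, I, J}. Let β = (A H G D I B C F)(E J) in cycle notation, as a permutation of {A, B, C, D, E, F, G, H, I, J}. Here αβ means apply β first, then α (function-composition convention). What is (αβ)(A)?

β(A) = H, then α(H) = F; composing gives (αβ)(A) = F.

F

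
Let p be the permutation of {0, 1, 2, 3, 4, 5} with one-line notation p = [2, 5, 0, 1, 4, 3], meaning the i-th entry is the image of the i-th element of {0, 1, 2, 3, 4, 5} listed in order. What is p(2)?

2 is element number 3 of the domain, and entry number 3 of the one-line form is 0, so p(2) = 0.

0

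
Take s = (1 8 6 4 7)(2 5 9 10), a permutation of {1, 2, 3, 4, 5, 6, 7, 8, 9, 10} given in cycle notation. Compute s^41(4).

4 lies in the 5-cycle (1 8 6 4 7).
Since the cycle has length 5, s^41 acts on it the same as s^1 (41 mod 5 = 1).
Stepping 1 place around the cycle: 4 → 7.

7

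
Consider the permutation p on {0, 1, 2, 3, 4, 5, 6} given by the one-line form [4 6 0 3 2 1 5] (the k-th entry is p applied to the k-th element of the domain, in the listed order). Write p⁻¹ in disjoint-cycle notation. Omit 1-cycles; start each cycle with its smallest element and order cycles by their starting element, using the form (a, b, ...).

(0, 2, 4)(1, 5, 6)

First write p in disjoint cycles: (0, 4, 2)(1, 6, 5).
Reversing each cycle (and rotating so the smallest element leads) gives p⁻¹ = (0, 2, 4)(1, 5, 6).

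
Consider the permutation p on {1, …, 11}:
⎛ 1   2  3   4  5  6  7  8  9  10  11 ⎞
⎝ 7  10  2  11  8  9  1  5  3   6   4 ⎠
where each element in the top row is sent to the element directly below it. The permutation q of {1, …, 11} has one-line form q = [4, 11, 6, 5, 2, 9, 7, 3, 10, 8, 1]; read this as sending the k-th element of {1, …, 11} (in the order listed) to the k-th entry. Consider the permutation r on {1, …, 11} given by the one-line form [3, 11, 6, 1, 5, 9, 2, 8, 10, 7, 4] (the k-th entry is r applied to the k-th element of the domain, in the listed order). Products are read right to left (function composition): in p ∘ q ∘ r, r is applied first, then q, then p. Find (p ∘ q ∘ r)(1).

9

(p ∘ q ∘ r)(1) = p(q(r(1))). r(1) = 3, then q(3) = 6, then p(6) = 9, so the result is 9.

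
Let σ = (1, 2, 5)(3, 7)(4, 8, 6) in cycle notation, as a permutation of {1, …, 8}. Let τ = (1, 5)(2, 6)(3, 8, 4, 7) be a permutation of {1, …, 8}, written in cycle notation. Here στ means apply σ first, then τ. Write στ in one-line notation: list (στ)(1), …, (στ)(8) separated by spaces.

6 1 3 4 5 7 8 2

(στ)(x) = τ(σ(x)). Computing each image: τ(σ(1)) = τ(2) = 6, τ(σ(2)) = τ(5) = 1, τ(σ(3)) = τ(7) = 3, τ(σ(4)) = τ(8) = 4, τ(σ(5)) = τ(1) = 5, τ(σ(6)) = τ(4) = 7, τ(σ(7)) = τ(3) = 8, τ(σ(8)) = τ(6) = 2.
Hence στ = [6 1 3 4 5 7 8 2].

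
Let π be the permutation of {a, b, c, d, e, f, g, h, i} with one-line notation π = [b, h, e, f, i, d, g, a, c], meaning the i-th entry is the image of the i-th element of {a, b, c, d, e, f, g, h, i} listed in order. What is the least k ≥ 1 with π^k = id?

6

Writing π as disjoint cycles, the cycle lengths are 3, 3, 2, 1.
The order of π is the least common multiple of its cycle lengths: lcm(3, 3, 2) = 6.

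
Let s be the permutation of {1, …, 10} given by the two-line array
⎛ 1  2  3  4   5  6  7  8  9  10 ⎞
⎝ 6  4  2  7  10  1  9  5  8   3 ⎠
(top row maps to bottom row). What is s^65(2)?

4

Tracing 2 → 4 → … returns to 2 after 8 steps, so 2 lies in an 8-cycle (2, 4, 7, 9, 8, 5, 10, 3).
On an 8-cycle, s^8 is the identity, so s^65 = s^1 there (65 ≡ 1 mod 8).
Advancing 1 step from 2: 2 → 4.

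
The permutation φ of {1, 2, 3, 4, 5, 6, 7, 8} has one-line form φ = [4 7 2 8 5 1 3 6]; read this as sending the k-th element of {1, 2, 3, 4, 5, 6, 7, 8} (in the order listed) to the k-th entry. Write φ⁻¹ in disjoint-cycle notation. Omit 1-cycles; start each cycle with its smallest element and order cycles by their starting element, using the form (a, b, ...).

(1, 6, 8, 4)(2, 3, 7)

First write φ in disjoint cycles: (1, 4, 8, 6)(2, 7, 3).
Reversing each cycle (and rotating so the smallest element leads) gives φ⁻¹ = (1, 6, 8, 4)(2, 3, 7).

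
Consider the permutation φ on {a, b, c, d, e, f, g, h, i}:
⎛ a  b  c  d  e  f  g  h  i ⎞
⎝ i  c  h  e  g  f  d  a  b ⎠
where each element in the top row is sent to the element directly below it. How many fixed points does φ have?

The fixed points (elements with φ(x) = x) are {f}, so there is 1.

1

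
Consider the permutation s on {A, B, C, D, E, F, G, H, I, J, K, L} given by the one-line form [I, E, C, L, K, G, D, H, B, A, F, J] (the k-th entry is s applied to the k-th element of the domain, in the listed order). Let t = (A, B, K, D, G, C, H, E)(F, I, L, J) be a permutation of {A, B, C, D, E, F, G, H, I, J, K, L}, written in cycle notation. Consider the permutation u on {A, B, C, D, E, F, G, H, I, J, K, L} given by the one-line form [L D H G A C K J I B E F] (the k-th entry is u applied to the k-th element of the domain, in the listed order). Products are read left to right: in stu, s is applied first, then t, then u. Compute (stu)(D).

B

(stu)(D) = u(t(s(D))). s(D) = L, then t(L) = J, then u(J) = B, so the result is B.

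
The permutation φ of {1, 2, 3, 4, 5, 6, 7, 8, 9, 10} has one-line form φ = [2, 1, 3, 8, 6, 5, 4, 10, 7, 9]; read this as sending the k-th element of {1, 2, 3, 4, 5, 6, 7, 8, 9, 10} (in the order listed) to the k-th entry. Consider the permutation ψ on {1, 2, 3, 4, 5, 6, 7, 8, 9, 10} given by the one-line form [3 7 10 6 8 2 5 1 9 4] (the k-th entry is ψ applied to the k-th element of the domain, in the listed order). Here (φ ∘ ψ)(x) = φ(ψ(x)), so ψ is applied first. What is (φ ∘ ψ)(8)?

ψ(8) = 1, then φ(1) = 2; composing gives (φ ∘ ψ)(8) = 2.

2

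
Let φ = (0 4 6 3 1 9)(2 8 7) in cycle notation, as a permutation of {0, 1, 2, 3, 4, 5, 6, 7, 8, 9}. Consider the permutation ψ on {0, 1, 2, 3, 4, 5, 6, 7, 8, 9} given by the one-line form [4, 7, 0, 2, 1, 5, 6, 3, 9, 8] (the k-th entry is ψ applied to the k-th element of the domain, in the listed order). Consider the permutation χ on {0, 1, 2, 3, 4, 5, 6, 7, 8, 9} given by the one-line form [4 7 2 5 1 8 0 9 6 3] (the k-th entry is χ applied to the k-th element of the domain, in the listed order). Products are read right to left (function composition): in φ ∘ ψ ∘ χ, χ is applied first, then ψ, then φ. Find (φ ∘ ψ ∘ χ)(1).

1

Chase 1: χ(1) = 7; ψ(7) = 3; φ(3) = 1. Hence (φ ∘ ψ ∘ χ)(1) = 1.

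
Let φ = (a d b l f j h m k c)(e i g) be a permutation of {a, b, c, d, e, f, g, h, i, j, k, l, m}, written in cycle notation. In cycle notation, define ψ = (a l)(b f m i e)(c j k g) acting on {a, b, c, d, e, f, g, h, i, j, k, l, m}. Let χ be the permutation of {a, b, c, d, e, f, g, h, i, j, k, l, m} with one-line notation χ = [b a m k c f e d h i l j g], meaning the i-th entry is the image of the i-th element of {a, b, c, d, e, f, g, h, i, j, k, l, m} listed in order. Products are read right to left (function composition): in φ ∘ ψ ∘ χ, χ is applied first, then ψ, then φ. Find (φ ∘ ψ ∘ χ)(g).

l

Apply the permutations in order: χ(g) = e, then ψ(e) = b, then φ(b) = l. So (φ ∘ ψ ∘ χ)(g) = l.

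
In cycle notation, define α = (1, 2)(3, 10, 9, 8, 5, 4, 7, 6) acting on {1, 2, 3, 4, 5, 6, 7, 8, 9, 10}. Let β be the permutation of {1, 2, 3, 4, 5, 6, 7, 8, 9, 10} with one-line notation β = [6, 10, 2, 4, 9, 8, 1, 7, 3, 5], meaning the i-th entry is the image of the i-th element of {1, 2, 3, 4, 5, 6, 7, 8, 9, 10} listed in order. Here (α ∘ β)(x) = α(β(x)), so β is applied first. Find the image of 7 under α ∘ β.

β(7) = 1, then α(1) = 2; composing gives (α ∘ β)(7) = 2.

2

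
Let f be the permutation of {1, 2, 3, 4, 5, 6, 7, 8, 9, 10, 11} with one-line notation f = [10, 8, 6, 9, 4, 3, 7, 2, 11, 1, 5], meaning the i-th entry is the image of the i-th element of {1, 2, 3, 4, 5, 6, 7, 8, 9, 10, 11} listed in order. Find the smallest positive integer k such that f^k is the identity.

4

The disjoint-cycle form of f has cycle lengths 4, 2, 2, 2, 1.
Since disjoint cycles commute, ord(f) = lcm(4, 2, 2, 2) = 4.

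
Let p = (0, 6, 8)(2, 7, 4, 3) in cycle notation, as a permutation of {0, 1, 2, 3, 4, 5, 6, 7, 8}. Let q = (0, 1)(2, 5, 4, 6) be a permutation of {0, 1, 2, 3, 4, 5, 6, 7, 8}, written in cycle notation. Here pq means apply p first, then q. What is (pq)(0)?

(pq)(0) = q(p(0)). p(0) = 6, then q(6) = 2. So (pq)(0) = 2.

2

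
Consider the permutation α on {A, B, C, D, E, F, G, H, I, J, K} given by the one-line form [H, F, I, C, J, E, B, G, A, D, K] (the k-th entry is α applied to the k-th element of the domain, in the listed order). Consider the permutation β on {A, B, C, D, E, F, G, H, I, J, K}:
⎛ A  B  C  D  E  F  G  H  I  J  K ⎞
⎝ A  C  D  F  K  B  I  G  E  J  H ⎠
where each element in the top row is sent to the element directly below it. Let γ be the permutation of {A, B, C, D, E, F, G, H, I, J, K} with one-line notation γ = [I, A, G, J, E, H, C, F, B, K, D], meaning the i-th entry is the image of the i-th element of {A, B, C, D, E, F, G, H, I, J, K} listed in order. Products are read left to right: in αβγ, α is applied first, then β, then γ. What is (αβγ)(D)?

J

(αβγ)(D) = γ(β(α(D))). α(D) = C, then β(C) = D, then γ(D) = J, so the result is J.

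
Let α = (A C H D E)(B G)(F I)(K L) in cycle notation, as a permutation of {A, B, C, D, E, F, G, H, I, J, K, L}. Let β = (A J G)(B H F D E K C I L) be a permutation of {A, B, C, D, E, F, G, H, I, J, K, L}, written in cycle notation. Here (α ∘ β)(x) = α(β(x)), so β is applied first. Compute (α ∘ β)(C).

β(C) = I, then α(I) = F; composing gives (α ∘ β)(C) = F.

F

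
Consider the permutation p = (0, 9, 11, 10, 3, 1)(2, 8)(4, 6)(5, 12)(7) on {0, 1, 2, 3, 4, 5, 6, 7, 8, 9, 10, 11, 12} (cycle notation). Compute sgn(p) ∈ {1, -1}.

1

The cycle lengths are 6, 2, 2, 2, 1.
A cycle is odd iff its length is even; p has 4 even-length cycles, so sgn(p) = (−1)^4 and p is even.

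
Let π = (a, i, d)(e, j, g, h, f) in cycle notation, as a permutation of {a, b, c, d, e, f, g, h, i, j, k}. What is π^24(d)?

d

d lies in the 3-cycle (a, i, d).
On a 3-cycle, π^3 is the identity, so π^24 = π^0 there (24 ≡ 0 mod 3).
So π^24(d) = d.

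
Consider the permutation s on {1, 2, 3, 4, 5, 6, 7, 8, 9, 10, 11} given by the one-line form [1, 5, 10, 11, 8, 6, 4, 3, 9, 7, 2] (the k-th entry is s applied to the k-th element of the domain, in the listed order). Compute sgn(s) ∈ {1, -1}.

In disjoint-cycle form the cycle lengths are 8, 1, 1, 1.
A cycle of length ℓ contributes ℓ−1 transpositions, so s is a product of 7 transpositions — odd.

-1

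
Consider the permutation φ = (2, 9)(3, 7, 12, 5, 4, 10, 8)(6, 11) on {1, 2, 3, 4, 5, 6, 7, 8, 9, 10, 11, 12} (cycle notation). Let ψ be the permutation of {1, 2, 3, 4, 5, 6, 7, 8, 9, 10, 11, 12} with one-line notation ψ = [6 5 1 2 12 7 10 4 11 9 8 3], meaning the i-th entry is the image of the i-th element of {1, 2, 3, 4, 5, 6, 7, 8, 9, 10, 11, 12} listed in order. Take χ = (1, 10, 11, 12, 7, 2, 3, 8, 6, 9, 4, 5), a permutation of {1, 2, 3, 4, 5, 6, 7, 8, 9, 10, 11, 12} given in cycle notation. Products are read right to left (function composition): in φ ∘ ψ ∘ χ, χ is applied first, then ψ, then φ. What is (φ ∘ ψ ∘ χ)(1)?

2

(φ ∘ ψ ∘ χ)(1) = φ(ψ(χ(1))). χ(1) = 10, then ψ(10) = 9, then φ(9) = 2, so the result is 2.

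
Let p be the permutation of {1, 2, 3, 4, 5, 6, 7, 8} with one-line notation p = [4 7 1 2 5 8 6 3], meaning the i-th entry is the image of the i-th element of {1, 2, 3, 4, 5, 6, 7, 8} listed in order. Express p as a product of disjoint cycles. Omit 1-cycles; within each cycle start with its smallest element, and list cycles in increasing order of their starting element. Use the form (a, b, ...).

(1, 4, 2, 7, 6, 8, 3)

Iterating p from 1 gives 1 → 4 → 2 → 7 → 6 → 8 → 3 → 1; that is the 7-cycle (1, 4, 2, 7, 6, 8, 3).
Continuing from each remaining unvisited element yields (1, 4, 2, 7, 6, 8, 3).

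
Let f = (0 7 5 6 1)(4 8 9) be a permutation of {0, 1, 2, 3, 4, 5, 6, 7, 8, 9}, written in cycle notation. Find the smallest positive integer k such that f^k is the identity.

15

The disjoint cycles have lengths 5, 3, 1, 1.
The order is lcm(5, 3) = 15.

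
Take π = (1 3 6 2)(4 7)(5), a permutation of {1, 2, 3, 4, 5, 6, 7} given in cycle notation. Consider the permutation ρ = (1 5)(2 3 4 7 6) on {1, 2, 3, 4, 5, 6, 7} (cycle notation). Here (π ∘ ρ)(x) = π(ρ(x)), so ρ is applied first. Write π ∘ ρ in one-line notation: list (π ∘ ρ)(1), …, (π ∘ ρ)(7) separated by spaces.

For each element, apply ρ then π: 1 → 5 → 5; 2 → 3 → 6; 3 → 4 → 7; 4 → 7 → 4; 5 → 1 → 3; 6 → 2 → 1; 7 → 6 → 2.
Collecting the images, π ∘ ρ = [5 6 7 4 3 1 2].

5 6 7 4 3 1 2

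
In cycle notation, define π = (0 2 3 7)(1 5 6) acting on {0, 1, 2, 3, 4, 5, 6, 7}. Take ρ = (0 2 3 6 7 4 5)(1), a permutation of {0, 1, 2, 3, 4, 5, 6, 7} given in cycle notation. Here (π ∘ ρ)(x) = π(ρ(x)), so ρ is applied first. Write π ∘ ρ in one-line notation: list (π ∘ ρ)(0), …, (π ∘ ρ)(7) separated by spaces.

3 5 7 1 6 2 0 4

Chase each element through ρ then π: 0 → 2 → 3; 1 → 1 → 5; 2 → 3 → 7; 3 → 6 → 1; 4 → 5 → 6; 5 → 0 → 2; 6 → 7 → 0; 7 → 4 → 4.
Collecting the images, π ∘ ρ = [3 5 7 1 6 2 0 4].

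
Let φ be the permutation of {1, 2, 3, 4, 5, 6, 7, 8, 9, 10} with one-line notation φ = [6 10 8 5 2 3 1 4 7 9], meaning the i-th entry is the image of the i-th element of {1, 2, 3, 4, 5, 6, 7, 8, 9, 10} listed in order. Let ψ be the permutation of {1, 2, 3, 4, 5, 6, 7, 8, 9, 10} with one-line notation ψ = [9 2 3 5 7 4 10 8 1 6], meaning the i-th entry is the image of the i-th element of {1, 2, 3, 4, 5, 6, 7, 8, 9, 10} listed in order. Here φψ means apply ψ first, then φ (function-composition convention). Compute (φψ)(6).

ψ(6) = 4, then φ(4) = 5; composing gives (φψ)(6) = 5.

5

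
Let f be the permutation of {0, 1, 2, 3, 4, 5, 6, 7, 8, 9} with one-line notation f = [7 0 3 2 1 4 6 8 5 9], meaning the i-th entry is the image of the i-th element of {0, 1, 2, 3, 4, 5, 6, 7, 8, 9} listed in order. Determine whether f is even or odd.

In disjoint-cycle form the cycle lengths are 6, 2, 1, 1.
A cycle of length ℓ contributes ℓ−1 transpositions, so f is a product of 5 + 1 = 6 transpositions — even.

even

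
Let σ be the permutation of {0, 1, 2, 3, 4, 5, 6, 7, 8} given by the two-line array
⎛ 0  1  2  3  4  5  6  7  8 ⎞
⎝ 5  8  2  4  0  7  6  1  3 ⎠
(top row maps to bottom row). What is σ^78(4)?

0

Tracing 4 → 0 → … returns to 4 after 7 steps, so 4 lies in a 7-cycle (0, 5, 7, 1, 8, 3, 4).
On a 7-cycle, σ^7 is the identity, so σ^78 = σ^1 there (78 ≡ 1 mod 7).
Stepping 1 place around the cycle: 4 → 0.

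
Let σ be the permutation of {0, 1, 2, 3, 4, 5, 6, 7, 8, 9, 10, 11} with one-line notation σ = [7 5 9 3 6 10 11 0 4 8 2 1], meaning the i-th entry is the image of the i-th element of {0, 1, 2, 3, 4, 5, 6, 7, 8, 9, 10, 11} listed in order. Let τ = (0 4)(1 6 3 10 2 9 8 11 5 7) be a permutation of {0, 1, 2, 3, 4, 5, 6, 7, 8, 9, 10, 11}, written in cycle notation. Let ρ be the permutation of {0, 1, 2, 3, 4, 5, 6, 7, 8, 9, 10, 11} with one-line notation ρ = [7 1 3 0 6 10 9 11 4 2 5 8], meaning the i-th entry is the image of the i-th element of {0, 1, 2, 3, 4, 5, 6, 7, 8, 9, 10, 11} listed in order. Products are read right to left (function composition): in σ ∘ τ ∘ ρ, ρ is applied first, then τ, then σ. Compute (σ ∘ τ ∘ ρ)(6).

Apply the permutations in order: ρ(6) = 9, then τ(9) = 8, then σ(8) = 4. So (σ ∘ τ ∘ ρ)(6) = 4.

4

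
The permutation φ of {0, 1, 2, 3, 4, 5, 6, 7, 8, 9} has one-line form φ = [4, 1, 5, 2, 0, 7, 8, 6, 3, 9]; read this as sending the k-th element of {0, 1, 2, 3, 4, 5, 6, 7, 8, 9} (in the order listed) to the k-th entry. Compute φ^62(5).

Tracing 5 → 7 → … returns to 5 after 6 steps, so 5 lies in a 6-cycle (2 5 7 6 8 3).
Since the cycle has length 6, φ^62 acts on it the same as φ^2 (62 mod 6 = 2).
Stepping 2 places around the cycle: 5 → 7 → 6.

6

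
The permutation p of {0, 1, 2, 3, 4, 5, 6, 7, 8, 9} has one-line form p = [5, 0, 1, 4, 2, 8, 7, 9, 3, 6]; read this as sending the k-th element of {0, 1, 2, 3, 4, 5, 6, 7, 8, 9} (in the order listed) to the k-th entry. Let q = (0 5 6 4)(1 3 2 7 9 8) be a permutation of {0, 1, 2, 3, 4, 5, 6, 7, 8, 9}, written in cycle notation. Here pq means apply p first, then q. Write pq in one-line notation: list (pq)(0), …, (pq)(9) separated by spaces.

Chase each element through p then q: 0 → 5 → 6; 1 → 0 → 5; 2 → 1 → 3; 3 → 4 → 0; 4 → 2 → 7; 5 → 8 → 1; 6 → 7 → 9; 7 → 9 → 8; 8 → 3 → 2; 9 → 6 → 4.
Collecting the images, pq = [6 5 3 0 7 1 9 8 2 4].

6 5 3 0 7 1 9 8 2 4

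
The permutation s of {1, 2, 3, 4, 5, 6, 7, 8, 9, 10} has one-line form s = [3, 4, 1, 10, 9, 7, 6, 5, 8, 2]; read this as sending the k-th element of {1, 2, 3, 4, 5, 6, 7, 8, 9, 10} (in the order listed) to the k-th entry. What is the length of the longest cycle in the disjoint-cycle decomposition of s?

Decomposing into disjoint cycles gives (1 3)(2 4 10)(5 9 8)(6 7); the longest has length 3.

3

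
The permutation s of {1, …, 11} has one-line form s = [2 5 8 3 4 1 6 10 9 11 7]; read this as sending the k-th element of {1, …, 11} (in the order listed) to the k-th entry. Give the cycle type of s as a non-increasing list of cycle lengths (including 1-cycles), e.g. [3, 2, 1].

The disjoint cycles are (1, 2, 5, 4, 3, 8, 10, 11, 7, 6)(9), with lengths 10, 1 in non-increasing order.

[10, 1]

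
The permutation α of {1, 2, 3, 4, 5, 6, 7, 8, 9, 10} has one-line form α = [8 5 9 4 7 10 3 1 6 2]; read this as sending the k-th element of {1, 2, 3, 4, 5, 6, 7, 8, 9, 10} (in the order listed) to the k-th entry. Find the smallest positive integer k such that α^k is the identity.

The disjoint-cycle form of α has cycle lengths 7, 2, 1.
The order of α is the least common multiple of its cycle lengths: lcm(7, 2) = 14.

14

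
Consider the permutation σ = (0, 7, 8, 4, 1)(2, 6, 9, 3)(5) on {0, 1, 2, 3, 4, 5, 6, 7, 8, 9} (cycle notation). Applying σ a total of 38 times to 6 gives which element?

6 lies in the 4-cycle (2, 6, 9, 3).
Powers repeat with period 4 on this cycle, and 38 mod 4 = 2, so σ^38(6) = σ^2(6).
Stepping 2 places around the cycle: 6 → 9 → 3.

3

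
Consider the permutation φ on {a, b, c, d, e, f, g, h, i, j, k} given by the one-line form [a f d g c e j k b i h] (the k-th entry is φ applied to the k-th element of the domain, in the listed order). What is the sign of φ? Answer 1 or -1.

1

In disjoint-cycle form the cycle lengths are 8, 2, 1.
A cycle is odd iff its length is even; φ has 2 even-length cycles, so sgn(φ) = (−1)^2 and φ is even.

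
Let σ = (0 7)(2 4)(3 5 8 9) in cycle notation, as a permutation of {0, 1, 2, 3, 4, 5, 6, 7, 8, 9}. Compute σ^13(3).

5

3 lies in the 4-cycle (3 5 8 9).
Since the cycle has length 4, σ^13 acts on it the same as σ^1 (13 mod 4 = 1).
Stepping 1 place around the cycle: 3 → 5.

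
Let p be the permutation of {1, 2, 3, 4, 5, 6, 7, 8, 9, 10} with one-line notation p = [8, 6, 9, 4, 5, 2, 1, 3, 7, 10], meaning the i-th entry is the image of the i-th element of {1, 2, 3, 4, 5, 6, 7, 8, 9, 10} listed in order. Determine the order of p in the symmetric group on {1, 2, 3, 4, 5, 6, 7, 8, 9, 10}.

10

Decomposing into disjoint cycles gives cycle lengths 5, 2, 1, 1, 1.
Since disjoint cycles commute, ord(p) = lcm(5, 2) = 10.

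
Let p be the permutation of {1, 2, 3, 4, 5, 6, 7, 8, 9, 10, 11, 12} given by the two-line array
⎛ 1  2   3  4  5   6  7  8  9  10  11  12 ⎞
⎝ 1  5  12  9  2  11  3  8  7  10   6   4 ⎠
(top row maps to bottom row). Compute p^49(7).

Tracing 7 → 3 → … returns to 7 after 5 steps, so 7 lies in a 5-cycle (3, 12, 4, 9, 7).
On a 5-cycle, p^5 is the identity, so p^49 = p^4 there (49 ≡ 4 mod 5).
Advancing 4 steps from 7: 7 → 3 → 12 → 4 → 9.

9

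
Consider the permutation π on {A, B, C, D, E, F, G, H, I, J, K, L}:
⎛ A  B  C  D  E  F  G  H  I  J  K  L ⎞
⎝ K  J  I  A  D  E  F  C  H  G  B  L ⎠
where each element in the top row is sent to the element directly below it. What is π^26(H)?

Tracing H → C → … returns to H after 3 steps, so H lies in a 3-cycle (C, I, H).
Since the cycle has length 3, π^26 acts on it the same as π^2 (26 mod 3 = 2).
Stepping 2 places around the cycle: H → C → I.

I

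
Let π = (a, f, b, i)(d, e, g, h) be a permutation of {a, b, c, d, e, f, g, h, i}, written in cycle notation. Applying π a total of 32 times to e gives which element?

e lies in the 4-cycle (d, e, g, h).
Since the cycle has length 4, π^32 acts on it the same as π^0 (32 mod 4 = 0).
So π^32(e) = e.

e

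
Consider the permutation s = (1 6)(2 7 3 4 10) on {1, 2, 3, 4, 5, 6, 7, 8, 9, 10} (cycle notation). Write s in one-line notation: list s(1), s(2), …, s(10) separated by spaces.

Each element maps to the next entry in its cycle (wrapping to the front): 1↦6, 2↦7, 3↦4, 4↦10, 5↦5, 6↦1, 7↦3, 8↦8, 9↦9, 10↦2.
So the one-line form is 6 7 4 10 5 1 3 8 9 2.

6 7 4 10 5 1 3 8 9 2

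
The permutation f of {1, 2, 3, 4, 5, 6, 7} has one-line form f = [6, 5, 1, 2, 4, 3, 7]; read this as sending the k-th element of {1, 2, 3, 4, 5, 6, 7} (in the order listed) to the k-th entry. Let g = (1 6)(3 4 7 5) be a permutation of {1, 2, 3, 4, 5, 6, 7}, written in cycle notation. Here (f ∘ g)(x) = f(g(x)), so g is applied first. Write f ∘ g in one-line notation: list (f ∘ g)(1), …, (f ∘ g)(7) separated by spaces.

Chase each element through g then f: 1 → 6 → 3; 2 → 2 → 5; 3 → 4 → 2; 4 → 7 → 7; 5 → 3 → 1; 6 → 1 → 6; 7 → 5 → 4.
So f ∘ g in one-line form is 3 5 2 7 1 6 4.

3 5 2 7 1 6 4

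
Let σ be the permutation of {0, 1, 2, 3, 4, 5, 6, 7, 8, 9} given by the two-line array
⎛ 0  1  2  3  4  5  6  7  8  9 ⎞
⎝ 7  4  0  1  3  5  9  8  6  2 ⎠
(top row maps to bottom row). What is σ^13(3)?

Tracing 3 → 1 → … returns to 3 after 3 steps, so 3 lies in a 3-cycle (1, 4, 3).
Since the cycle has length 3, σ^13 acts on it the same as σ^1 (13 mod 3 = 1).
Stepping 1 place around the cycle: 3 → 1.

1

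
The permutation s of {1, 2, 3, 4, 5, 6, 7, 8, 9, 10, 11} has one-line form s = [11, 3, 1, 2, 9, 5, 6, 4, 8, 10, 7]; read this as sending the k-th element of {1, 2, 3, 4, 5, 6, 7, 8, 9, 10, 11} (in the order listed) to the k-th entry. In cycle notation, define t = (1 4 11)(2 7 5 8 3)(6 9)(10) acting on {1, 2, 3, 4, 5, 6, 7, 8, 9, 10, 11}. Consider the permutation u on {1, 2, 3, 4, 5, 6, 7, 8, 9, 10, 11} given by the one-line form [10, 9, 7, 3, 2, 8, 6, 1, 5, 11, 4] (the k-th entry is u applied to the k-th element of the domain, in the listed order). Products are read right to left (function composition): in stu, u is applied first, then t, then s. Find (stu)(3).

(stu)(3) = s(t(u(3))). u(3) = 7, then t(7) = 5, then s(5) = 9, so the result is 9.

9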